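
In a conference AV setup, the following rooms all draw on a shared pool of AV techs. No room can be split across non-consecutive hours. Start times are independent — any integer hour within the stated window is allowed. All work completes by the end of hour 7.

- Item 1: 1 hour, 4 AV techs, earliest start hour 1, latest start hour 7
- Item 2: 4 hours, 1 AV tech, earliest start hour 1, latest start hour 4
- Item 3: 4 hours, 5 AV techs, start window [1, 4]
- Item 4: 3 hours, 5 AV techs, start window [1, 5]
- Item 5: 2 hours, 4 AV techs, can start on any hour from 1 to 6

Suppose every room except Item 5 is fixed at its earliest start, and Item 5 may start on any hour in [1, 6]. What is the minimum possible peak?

Item 5@1: h1:19  h2:15  h3:11  h4:6  h5:0  h6:0  h7:0 → peak 19
Item 5@2: h1:15  h2:15  h3:15  h4:6  h5:0  h6:0  h7:0 → peak 15
Item 5@3: h1:15  h2:11  h3:15  h4:10  h5:0  h6:0  h7:0 → peak 15
Item 5@4: h1:15  h2:11  h3:11  h4:10  h5:4  h6:0  h7:0 → peak 15
Item 5@5: h1:15  h2:11  h3:11  h4:6  h5:4  h6:4  h7:0 → peak 15
Item 5@6: h1:15  h2:11  h3:11  h4:6  h5:0  h6:4  h7:4 → peak 15
Best is Item 5@2, peak 15.

15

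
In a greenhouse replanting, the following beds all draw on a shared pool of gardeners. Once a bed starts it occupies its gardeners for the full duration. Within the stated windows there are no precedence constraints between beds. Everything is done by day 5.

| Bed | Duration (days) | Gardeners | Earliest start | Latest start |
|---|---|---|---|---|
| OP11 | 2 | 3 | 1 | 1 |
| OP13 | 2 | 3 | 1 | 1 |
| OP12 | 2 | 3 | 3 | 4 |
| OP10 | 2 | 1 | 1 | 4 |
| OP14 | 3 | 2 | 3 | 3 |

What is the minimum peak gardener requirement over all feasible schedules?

6

Early-start (OP11@1, OP13@1, OP12@3, OP10@1, OP14@3) gives peak 7: d1:7  d2:7  d3:5  d4:5  d5:2.
Shift OP10→3.
Schedule OP11@1, OP13@1, OP12@3, OP10@3, OP14@3: d1:6  d2:6  d3:6  d4:6  d5:2 — peak 6.
Total gardener-days = 26 over 5 days ⇒ peak ≥ ⌈26/5⌉ = 6, so 6 is optimal.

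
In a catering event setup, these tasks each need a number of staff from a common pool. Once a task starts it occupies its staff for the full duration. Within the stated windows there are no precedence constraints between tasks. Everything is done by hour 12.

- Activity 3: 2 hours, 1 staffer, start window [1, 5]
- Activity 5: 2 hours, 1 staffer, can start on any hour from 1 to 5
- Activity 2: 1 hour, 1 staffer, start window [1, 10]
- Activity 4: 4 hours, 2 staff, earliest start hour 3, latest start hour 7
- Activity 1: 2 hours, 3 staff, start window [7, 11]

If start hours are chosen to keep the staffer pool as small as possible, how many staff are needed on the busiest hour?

Schedule Activity 3@1, Activity 5@1, Activity 2@1, Activity 4@3, Activity 1@7: h1:3  h2:2  h3:2  h4:2  h5:2  h6:2  h7:3  h8:3  h9:0  h10:0  h11:0  h12:0 — peak 3.

3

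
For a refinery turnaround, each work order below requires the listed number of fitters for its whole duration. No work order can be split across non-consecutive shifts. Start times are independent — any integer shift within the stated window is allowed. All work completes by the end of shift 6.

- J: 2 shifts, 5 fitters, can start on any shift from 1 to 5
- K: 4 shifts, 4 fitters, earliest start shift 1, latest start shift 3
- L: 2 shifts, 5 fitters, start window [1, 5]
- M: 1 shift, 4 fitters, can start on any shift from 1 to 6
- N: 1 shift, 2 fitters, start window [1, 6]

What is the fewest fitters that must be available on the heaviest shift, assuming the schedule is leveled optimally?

9

Early-start (J@1, K@1, L@1, M@1, N@1) gives peak 20: s1:20  s2:14  s3:4  s4:4  s5:0  s6:0.
Shift L→3, M→5, N→5.
Schedule J@1, K@1, L@3, M@5, N@5: s1:9  s2:9  s3:9  s4:9  s5:6  s6:0 — peak 9.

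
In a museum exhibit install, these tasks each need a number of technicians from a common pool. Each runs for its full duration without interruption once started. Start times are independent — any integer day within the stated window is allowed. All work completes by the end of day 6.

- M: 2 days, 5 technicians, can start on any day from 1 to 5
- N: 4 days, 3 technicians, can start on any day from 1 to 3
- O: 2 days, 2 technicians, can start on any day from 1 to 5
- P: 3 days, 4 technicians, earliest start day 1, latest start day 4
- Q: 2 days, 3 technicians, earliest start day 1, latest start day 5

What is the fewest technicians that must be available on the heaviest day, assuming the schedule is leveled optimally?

Early-start (M@1, N@1, O@1, P@1, Q@1) gives peak 17: d1:17  d2:17  d3:7  d4:3  d5:0  d6:0.
Shift O→3, P→3, Q→5.
Schedule M@1, N@1, O@3, P@3, Q@5: d1:8  d2:8  d3:9  d4:9  d5:7  d6:3 — peak 9.

9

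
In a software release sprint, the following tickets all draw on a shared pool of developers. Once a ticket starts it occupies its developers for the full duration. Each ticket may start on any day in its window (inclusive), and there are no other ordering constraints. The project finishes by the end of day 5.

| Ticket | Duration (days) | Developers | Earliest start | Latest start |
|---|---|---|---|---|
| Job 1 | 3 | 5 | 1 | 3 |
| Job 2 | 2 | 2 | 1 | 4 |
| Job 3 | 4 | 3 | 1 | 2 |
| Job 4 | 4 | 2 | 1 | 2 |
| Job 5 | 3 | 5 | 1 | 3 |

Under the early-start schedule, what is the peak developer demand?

17

Early-start schedule: Job 1@1, Job 2@1, Job 3@1, Job 4@1, Job 5@1.
Load per day: day 1: 17, day 2: 17, day 3: 15, day 4: 5, day 5: 0.
Peak is 17.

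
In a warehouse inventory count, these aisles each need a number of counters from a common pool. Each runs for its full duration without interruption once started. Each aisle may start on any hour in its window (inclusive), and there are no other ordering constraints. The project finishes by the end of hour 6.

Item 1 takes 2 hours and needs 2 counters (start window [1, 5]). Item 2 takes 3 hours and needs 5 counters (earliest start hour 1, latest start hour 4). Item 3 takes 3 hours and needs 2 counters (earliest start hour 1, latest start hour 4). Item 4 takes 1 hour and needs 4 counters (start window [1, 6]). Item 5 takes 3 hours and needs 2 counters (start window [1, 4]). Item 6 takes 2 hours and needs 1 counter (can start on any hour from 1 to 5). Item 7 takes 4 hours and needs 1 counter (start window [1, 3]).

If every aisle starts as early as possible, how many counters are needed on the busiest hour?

17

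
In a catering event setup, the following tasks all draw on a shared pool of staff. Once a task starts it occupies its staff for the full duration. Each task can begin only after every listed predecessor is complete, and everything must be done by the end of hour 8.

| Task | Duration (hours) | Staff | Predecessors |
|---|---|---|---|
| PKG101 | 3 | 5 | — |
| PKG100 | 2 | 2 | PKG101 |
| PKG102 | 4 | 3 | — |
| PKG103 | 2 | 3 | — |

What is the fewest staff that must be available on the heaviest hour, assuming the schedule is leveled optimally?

6

Early-start (PKG101@1, PKG100@4, PKG102@1, PKG103@1) gives peak 11: h1:11  h2:11  h3:8  h4:5  h5:2  h6:0  h7:0  h8:0.
Shift PKG102→4, PKG103→6.
Schedule PKG101@1, PKG100@4, PKG102@4, PKG103@6: h1:5  h2:5  h3:5  h4:5  h5:5  h6:6  h7:6  h8:0 — peak 6.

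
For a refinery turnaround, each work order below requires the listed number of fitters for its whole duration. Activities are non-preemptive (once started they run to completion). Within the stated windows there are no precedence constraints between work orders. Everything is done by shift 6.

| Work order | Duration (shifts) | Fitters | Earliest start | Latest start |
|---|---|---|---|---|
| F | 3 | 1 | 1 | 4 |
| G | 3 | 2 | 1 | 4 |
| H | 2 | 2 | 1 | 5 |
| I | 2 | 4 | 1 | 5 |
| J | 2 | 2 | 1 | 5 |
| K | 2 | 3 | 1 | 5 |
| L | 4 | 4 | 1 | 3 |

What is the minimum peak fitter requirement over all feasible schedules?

8

Early-start (F@1, G@1, H@1, I@1, J@1, K@1, L@1) gives peak 18: s1:18  s2:18  s3:7  s4:4  s5:0  s6:0.
Shift G→4, H→3, J→5, L→3.
Schedule F@1, G@4, H@3, I@1, J@5, K@1, L@3: s1:8  s2:8  s3:7  s4:8  s5:8  s6:8 — peak 8.
Total fitter-shifts = 47 over 6 shifts ⇒ peak ≥ ⌈47/6⌉ = 8, so 8 is optimal.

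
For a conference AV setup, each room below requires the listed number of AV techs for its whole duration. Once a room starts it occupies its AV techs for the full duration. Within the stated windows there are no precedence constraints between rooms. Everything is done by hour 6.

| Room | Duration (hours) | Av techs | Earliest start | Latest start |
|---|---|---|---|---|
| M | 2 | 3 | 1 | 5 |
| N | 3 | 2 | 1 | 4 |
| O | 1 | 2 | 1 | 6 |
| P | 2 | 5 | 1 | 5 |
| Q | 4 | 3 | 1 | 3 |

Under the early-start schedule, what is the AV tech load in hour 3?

5

At early start, hour 3 has: N, Q.
Demand: 2 + 3 = 5.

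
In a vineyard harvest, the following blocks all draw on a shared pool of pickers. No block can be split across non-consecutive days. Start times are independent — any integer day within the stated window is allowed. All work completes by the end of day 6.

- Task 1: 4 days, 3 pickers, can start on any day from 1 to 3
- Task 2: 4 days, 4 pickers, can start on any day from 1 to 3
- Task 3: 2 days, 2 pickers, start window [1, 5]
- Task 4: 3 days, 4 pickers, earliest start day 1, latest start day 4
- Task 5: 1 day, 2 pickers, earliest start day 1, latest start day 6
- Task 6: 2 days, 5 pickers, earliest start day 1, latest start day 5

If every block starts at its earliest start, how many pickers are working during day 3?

11

At early start, day 3 has: Task 1, Task 2, Task 4.
Demand: 3 + 4 + 4 = 11.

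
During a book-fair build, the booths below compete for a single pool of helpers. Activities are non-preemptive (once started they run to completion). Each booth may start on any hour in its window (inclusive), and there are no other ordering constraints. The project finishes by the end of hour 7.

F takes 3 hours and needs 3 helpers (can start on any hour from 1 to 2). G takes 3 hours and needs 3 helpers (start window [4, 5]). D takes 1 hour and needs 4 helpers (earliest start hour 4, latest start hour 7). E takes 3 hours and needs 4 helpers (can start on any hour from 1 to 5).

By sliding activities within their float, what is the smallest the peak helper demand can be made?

Schedule F@1, G@4, D@4, E@1: h1:7  h2:7  h3:7  h4:7  h5:3  h6:3  h7:0 — peak 7.

7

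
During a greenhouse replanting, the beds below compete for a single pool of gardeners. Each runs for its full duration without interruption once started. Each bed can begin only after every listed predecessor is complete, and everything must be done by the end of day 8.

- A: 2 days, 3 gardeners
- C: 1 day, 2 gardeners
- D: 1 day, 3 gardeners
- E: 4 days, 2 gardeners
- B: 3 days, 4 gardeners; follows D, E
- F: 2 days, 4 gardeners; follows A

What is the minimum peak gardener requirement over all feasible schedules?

Early-start (A@1, C@1, D@1, E@1, B@5, F@3) gives peak 10: d1:10  d2:5  d3:6  d4:6  d5:4  d6:4  d7:4  d8:0.
Shift D→3, E→2, B→6, F→4.
Schedule A@1, C@1, D@3, E@2, B@6, F@4: d1:5  d2:5  d3:5  d4:6  d5:6  d6:4  d7:4  d8:4 — peak 6.

6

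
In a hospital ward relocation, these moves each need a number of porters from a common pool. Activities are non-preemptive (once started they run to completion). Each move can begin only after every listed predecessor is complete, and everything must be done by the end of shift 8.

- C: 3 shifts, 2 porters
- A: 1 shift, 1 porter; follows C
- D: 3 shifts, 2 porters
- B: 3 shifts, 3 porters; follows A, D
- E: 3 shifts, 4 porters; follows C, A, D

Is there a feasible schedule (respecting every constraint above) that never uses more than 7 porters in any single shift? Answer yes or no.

yes

Schedule C@1, A@4, D@1, B@5, E@5: s1:4  s2:4  s3:4  s4:1  s5:7  s6:7  s7:7  s8:0 — peak 7 ≤ 7.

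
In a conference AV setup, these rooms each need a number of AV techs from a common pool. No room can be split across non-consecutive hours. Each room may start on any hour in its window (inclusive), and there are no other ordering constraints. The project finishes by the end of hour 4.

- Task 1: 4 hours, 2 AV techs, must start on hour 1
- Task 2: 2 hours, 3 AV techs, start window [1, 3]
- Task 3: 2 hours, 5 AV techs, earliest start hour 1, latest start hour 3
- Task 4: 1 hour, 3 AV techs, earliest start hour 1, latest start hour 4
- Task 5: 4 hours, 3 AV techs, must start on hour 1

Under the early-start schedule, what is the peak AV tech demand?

Early-start schedule: Task 1@1, Task 2@1, Task 3@1, Task 4@1, Task 5@1.
Load per hour: hour 1: 16, hour 2: 13, hour 3: 5, hour 4: 5.
Peak is 16.

16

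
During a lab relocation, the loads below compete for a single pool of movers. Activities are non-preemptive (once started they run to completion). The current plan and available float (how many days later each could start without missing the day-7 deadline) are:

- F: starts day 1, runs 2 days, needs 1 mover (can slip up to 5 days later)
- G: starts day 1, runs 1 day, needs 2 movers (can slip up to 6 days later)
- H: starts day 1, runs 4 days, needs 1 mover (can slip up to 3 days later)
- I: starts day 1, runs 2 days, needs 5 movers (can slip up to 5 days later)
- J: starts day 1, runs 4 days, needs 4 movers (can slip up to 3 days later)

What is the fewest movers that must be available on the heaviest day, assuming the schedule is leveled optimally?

6

Early-start (F@1, G@1, H@1, I@1, J@1) gives peak 13: d1:13  d2:11  d3:5  d4:5  d5:0  d6:0  d7:0.
Shift I→6, J→2.
Schedule F@1, G@1, H@1, I@6, J@2: d1:4  d2:6  d3:5  d4:5  d5:4  d6:5  d7:5 — peak 6.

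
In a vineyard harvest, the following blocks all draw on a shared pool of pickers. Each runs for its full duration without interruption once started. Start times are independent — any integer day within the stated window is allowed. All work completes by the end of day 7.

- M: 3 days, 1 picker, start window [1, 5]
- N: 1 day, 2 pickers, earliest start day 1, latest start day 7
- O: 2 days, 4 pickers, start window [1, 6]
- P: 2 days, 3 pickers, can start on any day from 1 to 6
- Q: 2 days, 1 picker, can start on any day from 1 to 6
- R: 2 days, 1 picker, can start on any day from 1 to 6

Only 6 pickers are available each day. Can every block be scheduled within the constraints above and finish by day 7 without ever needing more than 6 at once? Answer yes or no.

Schedule M@1, N@1, O@4, P@2, Q@6, R@6: d1:3  d2:4  d3:4  d4:4  d5:4  d6:2  d7:2 — peak 4 ≤ 6.

yes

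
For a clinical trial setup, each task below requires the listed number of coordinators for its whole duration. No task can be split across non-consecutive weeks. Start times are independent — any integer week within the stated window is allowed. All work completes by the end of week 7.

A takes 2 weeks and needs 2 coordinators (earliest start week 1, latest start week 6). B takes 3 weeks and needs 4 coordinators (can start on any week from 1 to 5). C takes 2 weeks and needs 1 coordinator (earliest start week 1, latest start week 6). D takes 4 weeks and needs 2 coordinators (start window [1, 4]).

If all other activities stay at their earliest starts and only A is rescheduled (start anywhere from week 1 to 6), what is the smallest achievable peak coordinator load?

A@1: w1:9  w2:9  w3:6  w4:2  w5:0  w6:0  w7:0 → peak 9
A@2: w1:7  w2:9  w3:8  w4:2  w5:0  w6:0  w7:0 → peak 9
A@3: w1:7  w2:7  w3:8  w4:4  w5:0  w6:0  w7:0 → peak 8
A@4: w1:7  w2:7  w3:6  w4:4  w5:2  w6:0  w7:0 → peak 7
A@5: w1:7  w2:7  w3:6  w4:2  w5:2  w6:2  w7:0 → peak 7
A@6: w1:7  w2:7  w3:6  w4:2  w5:0  w6:2  w7:2 → peak 7
Best is A@4, peak 7.

7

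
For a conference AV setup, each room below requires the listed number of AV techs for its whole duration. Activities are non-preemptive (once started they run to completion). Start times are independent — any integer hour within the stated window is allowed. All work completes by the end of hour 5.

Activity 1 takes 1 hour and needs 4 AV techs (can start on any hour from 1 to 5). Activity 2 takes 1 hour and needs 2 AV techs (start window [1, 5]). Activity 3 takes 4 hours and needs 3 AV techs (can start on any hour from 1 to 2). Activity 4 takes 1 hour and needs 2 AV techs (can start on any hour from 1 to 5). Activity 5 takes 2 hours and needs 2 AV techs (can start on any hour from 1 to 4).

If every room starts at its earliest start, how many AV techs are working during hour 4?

At early start, hour 4 has: Activity 3.
Demand: 3 = 3.

3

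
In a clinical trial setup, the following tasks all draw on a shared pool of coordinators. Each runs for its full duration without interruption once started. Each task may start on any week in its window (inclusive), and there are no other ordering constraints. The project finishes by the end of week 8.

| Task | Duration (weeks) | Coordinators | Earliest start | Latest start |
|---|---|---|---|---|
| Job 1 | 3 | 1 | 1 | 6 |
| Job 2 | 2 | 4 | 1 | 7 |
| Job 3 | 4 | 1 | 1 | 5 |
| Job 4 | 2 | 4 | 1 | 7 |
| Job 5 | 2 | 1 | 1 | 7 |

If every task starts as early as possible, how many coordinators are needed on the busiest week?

Early-start schedule: Job 1@1, Job 2@1, Job 3@1, Job 4@1, Job 5@1.
Load per week: week 1: 11, week 2: 11, week 3: 2, week 4: 1, week 5: 0, week 6: 0, week 7: 0, week 8: 0.
Peak is 11.

11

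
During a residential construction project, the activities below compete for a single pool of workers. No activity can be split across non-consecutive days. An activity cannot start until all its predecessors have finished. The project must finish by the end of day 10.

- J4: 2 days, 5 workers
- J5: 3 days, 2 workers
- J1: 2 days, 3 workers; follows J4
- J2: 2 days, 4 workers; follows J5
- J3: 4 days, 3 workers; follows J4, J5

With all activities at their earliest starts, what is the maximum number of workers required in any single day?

10

Early-start schedule: J4@1, J5@1, J1@3, J2@4, J3@4.
Load per day: day 1: 7, day 2: 7, day 3: 5, day 4: 10, day 5: 7, day 6: 3, day 7: 3, day 8: 0, day 9: 0, day 10: 0.
Peak is 10.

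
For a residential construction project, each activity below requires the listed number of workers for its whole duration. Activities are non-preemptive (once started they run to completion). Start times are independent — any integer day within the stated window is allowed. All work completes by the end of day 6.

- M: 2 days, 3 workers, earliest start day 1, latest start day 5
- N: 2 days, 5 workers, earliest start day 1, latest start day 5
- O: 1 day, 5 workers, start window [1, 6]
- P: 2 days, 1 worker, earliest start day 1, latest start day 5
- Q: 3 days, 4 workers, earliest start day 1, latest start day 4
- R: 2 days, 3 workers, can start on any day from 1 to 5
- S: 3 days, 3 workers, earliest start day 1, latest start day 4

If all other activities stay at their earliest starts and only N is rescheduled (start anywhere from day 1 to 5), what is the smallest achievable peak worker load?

19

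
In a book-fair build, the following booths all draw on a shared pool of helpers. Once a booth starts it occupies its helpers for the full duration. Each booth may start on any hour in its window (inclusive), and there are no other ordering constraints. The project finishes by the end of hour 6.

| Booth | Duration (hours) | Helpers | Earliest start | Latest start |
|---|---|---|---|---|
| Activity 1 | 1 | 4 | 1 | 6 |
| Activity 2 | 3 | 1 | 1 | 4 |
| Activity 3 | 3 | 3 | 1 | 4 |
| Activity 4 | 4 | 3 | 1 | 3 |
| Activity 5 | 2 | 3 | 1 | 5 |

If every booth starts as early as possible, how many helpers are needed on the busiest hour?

14

Early-start schedule: Activity 1@1, Activity 2@1, Activity 3@1, Activity 4@1, Activity 5@1.
Load per hour: hour 1: 14, hour 2: 10, hour 3: 7, hour 4: 3, hour 5: 0, hour 6: 0.
Peak is 14.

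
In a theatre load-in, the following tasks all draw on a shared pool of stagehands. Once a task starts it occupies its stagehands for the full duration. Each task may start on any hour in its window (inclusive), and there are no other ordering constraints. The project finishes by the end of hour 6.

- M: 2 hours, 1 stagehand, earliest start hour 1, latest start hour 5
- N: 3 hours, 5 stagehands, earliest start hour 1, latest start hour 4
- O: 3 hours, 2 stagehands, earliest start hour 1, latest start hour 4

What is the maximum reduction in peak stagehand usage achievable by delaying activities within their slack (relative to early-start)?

3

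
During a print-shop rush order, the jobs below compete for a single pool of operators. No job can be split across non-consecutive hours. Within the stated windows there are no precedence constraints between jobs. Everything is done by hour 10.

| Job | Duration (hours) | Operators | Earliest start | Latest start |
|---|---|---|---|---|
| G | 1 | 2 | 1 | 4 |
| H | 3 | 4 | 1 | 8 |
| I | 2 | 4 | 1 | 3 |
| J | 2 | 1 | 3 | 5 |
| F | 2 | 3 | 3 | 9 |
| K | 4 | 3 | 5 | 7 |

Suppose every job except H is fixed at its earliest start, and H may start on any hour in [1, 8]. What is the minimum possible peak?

7

H@1: h1:10  h2:8  h3:8  h4:4  h5:3  h6:3  h7:3  h8:3  h9:0  h10:0 → peak 10
H@2: h1:6  h2:8  h3:8  h4:8  h5:3  h6:3  h7:3  h8:3  h9:0  h10:0 → peak 8
H@3: h1:6  h2:4  h3:8  h4:8  h5:7  h6:3  h7:3  h8:3  h9:0  h10:0 → peak 8
H@4: h1:6  h2:4  h3:4  h4:8  h5:7  h6:7  h7:3  h8:3  h9:0  h10:0 → peak 8
H@5: h1:6  h2:4  h3:4  h4:4  h5:7  h6:7  h7:7  h8:3  h9:0  h10:0 → peak 7
H@6: h1:6  h2:4  h3:4  h4:4  h5:3  h6:7  h7:7  h8:7  h9:0  h10:0 → peak 7
H@7: h1:6  h2:4  h3:4  h4:4  h5:3  h6:3  h7:7  h8:7  h9:4  h10:0 → peak 7
H@8: h1:6  h2:4  h3:4  h4:4  h5:3  h6:3  h7:3  h8:7  h9:4  h10:4 → peak 7
Best is H@5, peak 7.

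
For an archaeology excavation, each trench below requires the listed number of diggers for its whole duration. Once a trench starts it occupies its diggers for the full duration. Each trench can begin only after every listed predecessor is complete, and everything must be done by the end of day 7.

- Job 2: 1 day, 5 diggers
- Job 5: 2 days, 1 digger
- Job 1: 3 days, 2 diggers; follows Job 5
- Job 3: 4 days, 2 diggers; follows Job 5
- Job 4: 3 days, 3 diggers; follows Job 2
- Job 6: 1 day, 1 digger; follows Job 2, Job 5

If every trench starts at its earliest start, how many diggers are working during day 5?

At early start, day 5 has: Job 1, Job 3.
Demand: 2 + 2 = 4.

4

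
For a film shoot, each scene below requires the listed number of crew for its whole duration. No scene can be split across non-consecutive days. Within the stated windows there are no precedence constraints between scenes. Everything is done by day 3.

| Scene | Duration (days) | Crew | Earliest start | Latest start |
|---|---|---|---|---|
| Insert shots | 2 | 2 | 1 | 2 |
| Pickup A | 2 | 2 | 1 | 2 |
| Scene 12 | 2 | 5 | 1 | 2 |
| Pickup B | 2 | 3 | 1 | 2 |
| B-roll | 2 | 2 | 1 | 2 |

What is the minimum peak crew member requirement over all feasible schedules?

Schedule Insert shots@1, Pickup A@1, Scene 12@1, Pickup B@1, B-roll@1: d1:14  d2:14  d3:0 — peak 14.

14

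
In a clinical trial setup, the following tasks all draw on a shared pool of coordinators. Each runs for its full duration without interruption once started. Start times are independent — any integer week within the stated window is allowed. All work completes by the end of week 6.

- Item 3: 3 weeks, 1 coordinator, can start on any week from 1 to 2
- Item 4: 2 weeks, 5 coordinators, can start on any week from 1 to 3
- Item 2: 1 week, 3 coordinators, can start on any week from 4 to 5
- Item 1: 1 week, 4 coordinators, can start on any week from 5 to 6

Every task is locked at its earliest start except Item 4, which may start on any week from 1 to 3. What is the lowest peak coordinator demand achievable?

6

Item 4@1: w1:6  w2:6  w3:1  w4:3  w5:4  w6:0 → peak 6
Item 4@2: w1:1  w2:6  w3:6  w4:3  w5:4  w6:0 → peak 6
Item 4@3: w1:1  w2:1  w3:6  w4:8  w5:4  w6:0 → peak 8
Best is Item 4@1, peak 6.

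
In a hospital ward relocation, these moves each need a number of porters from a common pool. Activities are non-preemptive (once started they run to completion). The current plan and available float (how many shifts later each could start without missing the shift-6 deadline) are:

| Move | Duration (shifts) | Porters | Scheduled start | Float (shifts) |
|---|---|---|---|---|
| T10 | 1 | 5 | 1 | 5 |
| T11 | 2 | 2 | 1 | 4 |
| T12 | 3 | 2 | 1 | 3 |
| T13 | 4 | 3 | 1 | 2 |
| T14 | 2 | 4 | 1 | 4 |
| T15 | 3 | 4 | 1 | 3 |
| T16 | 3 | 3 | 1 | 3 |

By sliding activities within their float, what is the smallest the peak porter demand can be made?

10

Early-start (T10@1, T11@1, T12@1, T13@1, T14@1, T15@1, T16@1) gives peak 23: s1:23  s2:18  s3:12  s4:3  s5:0  s6:0.
Shift T13→3, T14→2, T15→4, T16→4.
Schedule T10@1, T11@1, T12@1, T13@3, T14@2, T15@4, T16@4: s1:9  s2:8  s3:9  s4:10  s5:10  s6:10 — peak 10.
Total porter-shifts = 56 over 6 shifts ⇒ peak ≥ ⌈56/6⌉ = 10, so 10 is optimal.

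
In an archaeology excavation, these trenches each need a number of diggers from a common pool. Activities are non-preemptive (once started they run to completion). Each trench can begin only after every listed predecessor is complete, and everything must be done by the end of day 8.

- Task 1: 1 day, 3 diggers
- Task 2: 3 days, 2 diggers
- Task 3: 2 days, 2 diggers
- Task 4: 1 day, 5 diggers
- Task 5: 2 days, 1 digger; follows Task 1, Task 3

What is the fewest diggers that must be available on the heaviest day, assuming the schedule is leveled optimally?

5

Early-start (Task 1@1, Task 2@1, Task 3@1, Task 4@1, Task 5@3) gives peak 12: d1:12  d2:4  d3:3  d4:1  d5:0  d6:0  d7:0  d8:0.
Shift Task 3→2, Task 4→4, Task 5→5.
Schedule Task 1@1, Task 2@1, Task 3@2, Task 4@4, Task 5@5: d1:5  d2:4  d3:4  d4:5  d5:1  d6:1  d7:0  d8:0 — peak 5.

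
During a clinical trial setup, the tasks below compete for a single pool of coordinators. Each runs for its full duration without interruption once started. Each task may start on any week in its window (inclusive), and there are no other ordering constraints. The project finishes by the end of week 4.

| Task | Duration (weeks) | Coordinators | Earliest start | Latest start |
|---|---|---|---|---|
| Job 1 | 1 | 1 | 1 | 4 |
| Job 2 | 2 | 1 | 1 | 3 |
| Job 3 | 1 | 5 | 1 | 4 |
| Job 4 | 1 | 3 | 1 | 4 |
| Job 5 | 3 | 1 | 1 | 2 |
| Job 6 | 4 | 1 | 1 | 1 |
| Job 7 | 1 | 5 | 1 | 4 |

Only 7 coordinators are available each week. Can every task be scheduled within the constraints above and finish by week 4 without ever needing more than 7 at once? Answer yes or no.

Schedule Job 1@1, Job 2@1, Job 3@3, Job 4@1, Job 5@1, Job 6@1, Job 7@4: w1:7  w2:3  w3:7  w4:6 — peak 7 ≤ 7.

yes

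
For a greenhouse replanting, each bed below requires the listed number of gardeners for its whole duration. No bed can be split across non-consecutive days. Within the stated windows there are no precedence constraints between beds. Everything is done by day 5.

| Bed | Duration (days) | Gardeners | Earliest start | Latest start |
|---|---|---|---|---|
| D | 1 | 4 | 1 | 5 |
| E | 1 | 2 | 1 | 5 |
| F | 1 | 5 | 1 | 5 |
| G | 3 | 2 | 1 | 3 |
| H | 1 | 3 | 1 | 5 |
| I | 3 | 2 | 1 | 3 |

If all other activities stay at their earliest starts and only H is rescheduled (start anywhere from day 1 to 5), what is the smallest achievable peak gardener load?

H@1: d1:18  d2:4  d3:4  d4:0  d5:0 → peak 18
H@2: d1:15  d2:7  d3:4  d4:0  d5:0 → peak 15
H@3: d1:15  d2:4  d3:7  d4:0  d5:0 → peak 15
H@4: d1:15  d2:4  d3:4  d4:3  d5:0 → peak 15
H@5: d1:15  d2:4  d3:4  d4:0  d5:3 → peak 15
Best is H@2, peak 15.

15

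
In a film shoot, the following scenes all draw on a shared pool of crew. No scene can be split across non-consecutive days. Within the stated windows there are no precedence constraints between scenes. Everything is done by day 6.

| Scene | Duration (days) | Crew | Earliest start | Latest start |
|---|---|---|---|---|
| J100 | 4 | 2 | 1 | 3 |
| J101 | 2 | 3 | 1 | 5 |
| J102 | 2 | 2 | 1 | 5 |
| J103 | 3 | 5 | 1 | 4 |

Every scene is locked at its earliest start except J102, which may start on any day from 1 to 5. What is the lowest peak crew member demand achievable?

J102@1: d1:12  d2:12  d3:7  d4:2  d5:0  d6:0 → peak 12
J102@2: d1:10  d2:12  d3:9  d4:2  d5:0  d6:0 → peak 12
J102@3: d1:10  d2:10  d3:9  d4:4  d5:0  d6:0 → peak 10
J102@4: d1:10  d2:10  d3:7  d4:4  d5:2  d6:0 → peak 10
J102@5: d1:10  d2:10  d3:7  d4:2  d5:2  d6:2 → peak 10
Best is J102@3, peak 10.

10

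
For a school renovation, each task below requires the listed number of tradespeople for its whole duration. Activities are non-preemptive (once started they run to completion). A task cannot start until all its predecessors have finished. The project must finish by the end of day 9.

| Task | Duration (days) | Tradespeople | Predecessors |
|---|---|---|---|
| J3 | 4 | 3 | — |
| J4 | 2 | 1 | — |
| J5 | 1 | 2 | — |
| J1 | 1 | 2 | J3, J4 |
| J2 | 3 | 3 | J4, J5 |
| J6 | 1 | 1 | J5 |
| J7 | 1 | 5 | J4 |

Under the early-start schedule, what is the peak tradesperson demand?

11

Early-start schedule: J3@1, J4@1, J5@1, J1@5, J2@3, J6@2, J7@3.
Load per day: day 1: 6, day 2: 5, day 3: 11, day 4: 6, day 5: 5, day 6: 0, day 7: 0, day 8: 0, day 9: 0.
Peak is 11.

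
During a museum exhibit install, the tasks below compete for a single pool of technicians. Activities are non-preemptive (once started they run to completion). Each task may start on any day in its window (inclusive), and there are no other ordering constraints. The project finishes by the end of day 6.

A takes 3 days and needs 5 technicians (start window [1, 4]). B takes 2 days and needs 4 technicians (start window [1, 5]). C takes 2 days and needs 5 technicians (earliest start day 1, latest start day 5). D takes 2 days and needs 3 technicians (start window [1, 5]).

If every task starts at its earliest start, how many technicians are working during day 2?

17

At early start, day 2 has: A, B, C, D.
Demand: 5 + 4 + 5 + 3 = 17.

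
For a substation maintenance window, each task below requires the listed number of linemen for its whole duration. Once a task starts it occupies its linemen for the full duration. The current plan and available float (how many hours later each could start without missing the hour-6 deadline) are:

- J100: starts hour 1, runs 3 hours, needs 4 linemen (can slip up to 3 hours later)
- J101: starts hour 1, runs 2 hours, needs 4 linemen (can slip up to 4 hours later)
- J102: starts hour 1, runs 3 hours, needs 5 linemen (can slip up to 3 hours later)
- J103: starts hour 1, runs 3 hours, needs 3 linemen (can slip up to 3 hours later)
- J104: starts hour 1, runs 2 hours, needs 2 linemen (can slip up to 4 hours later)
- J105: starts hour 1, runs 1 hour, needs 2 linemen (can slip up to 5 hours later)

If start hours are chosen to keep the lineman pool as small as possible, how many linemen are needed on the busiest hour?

Early-start (J100@1, J101@1, J102@1, J103@1, J104@1, J105@1) gives peak 20: h1:20  h2:18  h3:12  h4:0  h5:0  h6:0.
Shift J101→4, J103→4, J104→4, J105→6.
Schedule J100@1, J101@4, J102@1, J103@4, J104@4, J105@6: h1:9  h2:9  h3:9  h4:9  h5:9  h6:5 — peak 9.
Total lineman-hours = 50 over 6 hours ⇒ peak ≥ ⌈50/6⌉ = 9, so 9 is optimal.

9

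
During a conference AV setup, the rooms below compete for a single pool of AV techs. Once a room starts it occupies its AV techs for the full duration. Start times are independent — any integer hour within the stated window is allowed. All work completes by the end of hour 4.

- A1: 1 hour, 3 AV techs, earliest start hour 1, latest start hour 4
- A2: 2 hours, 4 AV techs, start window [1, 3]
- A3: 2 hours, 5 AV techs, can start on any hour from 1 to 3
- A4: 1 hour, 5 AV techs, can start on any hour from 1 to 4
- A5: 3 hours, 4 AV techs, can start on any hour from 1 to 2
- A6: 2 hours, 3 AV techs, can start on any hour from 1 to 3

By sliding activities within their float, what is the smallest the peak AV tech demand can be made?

Early-start (A1@1, A2@1, A3@1, A4@1, A5@1, A6@1) gives peak 24: h1:24  h2:16  h3:4  h4:0.
Shift A3→3, A5→2, A6→2.
Schedule A1@1, A2@1, A3@3, A4@1, A5@2, A6@2: h1:12  h2:11  h3:12  h4:9 — peak 12.

12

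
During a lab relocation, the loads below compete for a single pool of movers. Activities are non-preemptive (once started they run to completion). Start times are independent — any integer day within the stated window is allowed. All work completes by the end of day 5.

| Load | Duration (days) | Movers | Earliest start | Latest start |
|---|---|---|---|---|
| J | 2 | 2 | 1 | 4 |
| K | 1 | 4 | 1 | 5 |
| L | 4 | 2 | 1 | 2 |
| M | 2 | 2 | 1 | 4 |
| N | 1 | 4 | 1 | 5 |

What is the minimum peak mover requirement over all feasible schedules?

Early-start (J@1, K@1, L@1, M@1, N@1) gives peak 14: d1:14  d2:6  d3:2  d4:2  d5:0.
Shift L→2, M→2, N→4.
Schedule J@1, K@1, L@2, M@2, N@4: d1:6  d2:6  d3:4  d4:6  d5:2 — peak 6.

6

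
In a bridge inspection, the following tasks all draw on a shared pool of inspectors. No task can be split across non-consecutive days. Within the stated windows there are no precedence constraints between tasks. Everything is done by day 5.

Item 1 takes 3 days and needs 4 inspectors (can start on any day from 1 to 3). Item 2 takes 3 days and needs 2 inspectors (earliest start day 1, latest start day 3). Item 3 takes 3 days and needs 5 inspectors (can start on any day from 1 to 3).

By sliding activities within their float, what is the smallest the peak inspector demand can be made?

Schedule Item 1@1, Item 2@1, Item 3@1: d1:11  d2:11  d3:11  d4:0  d5:0 — peak 11.

11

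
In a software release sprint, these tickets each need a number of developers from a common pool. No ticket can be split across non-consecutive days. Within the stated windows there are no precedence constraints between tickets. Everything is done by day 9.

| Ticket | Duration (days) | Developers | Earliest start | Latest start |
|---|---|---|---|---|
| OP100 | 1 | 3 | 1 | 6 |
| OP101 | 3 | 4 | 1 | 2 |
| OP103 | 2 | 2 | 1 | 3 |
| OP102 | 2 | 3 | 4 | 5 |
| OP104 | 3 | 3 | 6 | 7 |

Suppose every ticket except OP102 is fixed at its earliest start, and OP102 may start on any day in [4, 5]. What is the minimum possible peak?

9

OP102@4: d1:9  d2:6  d3:4  d4:3  d5:3  d6:3  d7:3  d8:3  d9:0 → peak 9
OP102@5: d1:9  d2:6  d3:4  d4:0  d5:3  d6:6  d7:3  d8:3  d9:0 → peak 9
Best is OP102@4, peak 9.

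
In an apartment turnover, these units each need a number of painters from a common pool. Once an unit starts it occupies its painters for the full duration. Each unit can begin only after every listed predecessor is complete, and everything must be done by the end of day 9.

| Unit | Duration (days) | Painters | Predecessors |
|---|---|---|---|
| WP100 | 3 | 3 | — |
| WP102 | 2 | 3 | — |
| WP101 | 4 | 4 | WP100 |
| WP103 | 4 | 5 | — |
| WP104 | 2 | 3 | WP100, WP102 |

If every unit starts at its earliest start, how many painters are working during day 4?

12

At early start, day 4 has: WP101, WP103, WP104.
Demand: 4 + 5 + 3 = 12.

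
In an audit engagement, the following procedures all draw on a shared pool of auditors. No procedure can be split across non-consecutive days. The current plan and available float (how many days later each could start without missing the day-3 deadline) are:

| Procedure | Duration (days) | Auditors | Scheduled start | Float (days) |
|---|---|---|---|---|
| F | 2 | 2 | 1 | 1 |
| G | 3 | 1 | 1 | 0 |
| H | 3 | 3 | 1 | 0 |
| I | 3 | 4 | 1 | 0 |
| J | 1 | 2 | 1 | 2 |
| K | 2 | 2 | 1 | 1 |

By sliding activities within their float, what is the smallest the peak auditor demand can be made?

12

Early-start (F@1, G@1, H@1, I@1, J@1, K@1) gives peak 14: d1:14  d2:12  d3:8.
Shift K→2.
Schedule F@1, G@1, H@1, I@1, J@1, K@2: d1:12  d2:12  d3:10 — peak 12.
Total auditor-days = 34 over 3 days ⇒ peak ≥ ⌈34/3⌉ = 12, so 12 is optimal.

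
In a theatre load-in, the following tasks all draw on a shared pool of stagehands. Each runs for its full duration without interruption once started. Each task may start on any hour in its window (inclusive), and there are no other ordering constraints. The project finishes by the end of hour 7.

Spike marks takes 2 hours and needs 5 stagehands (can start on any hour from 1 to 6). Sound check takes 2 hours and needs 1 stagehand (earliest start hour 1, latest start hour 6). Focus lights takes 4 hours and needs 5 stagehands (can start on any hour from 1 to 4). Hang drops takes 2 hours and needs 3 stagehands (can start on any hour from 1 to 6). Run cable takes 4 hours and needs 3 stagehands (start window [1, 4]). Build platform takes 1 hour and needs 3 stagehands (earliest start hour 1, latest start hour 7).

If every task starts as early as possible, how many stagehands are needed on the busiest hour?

20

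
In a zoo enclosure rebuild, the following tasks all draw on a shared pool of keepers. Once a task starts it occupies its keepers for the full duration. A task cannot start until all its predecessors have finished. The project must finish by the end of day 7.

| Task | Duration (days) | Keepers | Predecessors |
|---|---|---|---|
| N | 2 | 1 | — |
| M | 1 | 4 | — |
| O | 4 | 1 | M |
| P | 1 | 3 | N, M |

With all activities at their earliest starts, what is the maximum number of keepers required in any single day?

5

Early-start schedule: N@1, M@1, O@2, P@3.
Load per day: day 1: 5, day 2: 2, day 3: 4, day 4: 1, day 5: 1, day 6: 0, day 7: 0.
Peak is 5.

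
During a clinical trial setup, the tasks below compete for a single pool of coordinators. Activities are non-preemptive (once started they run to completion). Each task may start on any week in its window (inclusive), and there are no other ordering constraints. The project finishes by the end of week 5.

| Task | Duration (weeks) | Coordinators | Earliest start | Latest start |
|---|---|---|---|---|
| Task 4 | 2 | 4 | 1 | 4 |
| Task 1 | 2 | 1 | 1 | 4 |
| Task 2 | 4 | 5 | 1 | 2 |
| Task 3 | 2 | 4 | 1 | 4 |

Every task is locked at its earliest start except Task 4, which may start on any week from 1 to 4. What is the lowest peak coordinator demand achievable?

Task 4@1: w1:14  w2:14  w3:5  w4:5  w5:0 → peak 14
Task 4@2: w1:10  w2:14  w3:9  w4:5  w5:0 → peak 14
Task 4@3: w1:10  w2:10  w3:9  w4:9  w5:0 → peak 10
Task 4@4: w1:10  w2:10  w3:5  w4:9  w5:4 → peak 10
Best is Task 4@3, peak 10.

10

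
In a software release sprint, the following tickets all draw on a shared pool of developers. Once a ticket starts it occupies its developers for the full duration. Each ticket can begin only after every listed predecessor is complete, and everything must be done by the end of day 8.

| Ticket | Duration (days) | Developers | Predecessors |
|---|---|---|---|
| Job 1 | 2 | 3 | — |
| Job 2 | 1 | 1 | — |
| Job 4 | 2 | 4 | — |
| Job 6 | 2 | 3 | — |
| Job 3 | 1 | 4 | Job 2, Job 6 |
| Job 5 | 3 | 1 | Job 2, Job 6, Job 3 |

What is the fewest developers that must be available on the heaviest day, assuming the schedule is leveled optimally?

Early-start (Job 1@1, Job 2@1, Job 4@1, Job 6@1, Job 3@3, Job 5@4) gives peak 11: d1:11  d2:10  d3:4  d4:1  d5:1  d6:1  d7:0  d8:0.
Shift Job 1→4, Job 4→7.
Schedule Job 1@4, Job 2@1, Job 4@7, Job 6@1, Job 3@3, Job 5@4: d1:4  d2:3  d3:4  d4:4  d5:4  d6:1  d7:4  d8:4 — peak 4.
Total developer-days = 28 over 8 days ⇒ peak ≥ ⌈28/8⌉ = 4, so 4 is optimal.

4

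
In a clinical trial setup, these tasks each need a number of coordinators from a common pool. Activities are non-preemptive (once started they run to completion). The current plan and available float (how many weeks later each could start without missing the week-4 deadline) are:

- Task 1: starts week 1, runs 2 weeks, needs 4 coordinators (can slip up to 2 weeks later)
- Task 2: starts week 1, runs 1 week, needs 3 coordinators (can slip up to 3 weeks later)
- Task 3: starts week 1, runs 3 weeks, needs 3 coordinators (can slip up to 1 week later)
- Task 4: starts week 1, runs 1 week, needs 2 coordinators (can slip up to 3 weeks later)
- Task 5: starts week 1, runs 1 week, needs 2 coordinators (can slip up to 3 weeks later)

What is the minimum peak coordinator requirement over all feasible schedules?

7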